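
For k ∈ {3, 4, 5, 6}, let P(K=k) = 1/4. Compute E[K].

4.5

E[K] = Σ k·P(K=k)
 = 3·1/4 + 4·1/4 + 5·1/4 + 6·1/4
 = 3/4 + 1 + 5/4 + 3/2
 = 9/2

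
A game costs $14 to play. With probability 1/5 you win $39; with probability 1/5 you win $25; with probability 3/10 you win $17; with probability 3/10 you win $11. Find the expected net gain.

7.2

E[payout] = 39·1/5 + 25·1/5 + 17·3/10 + 11·3/10
 = 39/5 + 5 + 51/10 + 33/10
 = 106/5
Net = 106/5 - 14 = 36/5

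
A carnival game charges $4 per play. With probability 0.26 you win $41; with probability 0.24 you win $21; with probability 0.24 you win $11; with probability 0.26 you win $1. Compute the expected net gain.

E[payout] = 41·0.26 + 21·0.24 + 11·0.24 + 1·0.26
 = 10.66 + 5.04 + 2.64 + 0.26
 = 18.6
Net = 18.6 - 4 = 14.6

14.6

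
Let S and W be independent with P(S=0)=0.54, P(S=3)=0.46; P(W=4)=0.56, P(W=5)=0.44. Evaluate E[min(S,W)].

E[min(S,W)] = Σ_s Σ_w min(s,w) · P(S=s)P(W=w)
 = 0·0.3024 + 0·0.2376 + 3·0.2576 + 3·0.2024
 = 0 + 0 + 0.7728 + 0.6072
 = 1.38

1.38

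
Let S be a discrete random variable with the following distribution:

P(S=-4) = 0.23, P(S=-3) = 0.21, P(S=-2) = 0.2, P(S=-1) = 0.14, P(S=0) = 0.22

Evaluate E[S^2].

6.51

E[S^2] = Σ s^2·P(S=s)
 = 16·0.23 + 9·0.21 + 4·0.2 + 1·0.14 + 0·0.22
 = 3.68 + 1.89 + 0.8 + 0.14 + 0
 = 6.51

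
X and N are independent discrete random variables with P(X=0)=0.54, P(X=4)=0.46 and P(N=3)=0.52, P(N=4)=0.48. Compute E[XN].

E[XN] = Σ_x Σ_n xn · P(X=x)P(N=n)
 = 0·0.2808 + 0·0.2592 + 12·0.2392 + 16·0.2208
 = 0 + 0 + 2.8704 + 3.5328
 = 6.4032

6.4032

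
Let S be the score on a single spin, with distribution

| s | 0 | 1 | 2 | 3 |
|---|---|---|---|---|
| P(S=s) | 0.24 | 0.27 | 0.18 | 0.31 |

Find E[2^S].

3.98

E[2^S] = Σ 2^s·P(S=s)
 = 1·0.24 + 2·0.27 + 4·0.18 + 8·0.31
 = 0.24 + 0.54 + 0.72 + 2.48
 = 3.98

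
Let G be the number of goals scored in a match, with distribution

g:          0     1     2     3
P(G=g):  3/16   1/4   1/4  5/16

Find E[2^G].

E[2^G] = Σ 2^g·P(G=g)
 = 1·3/16 + 2·1/4 + 4·1/4 + 8·5/16
 = 3/16 + 1/2 + 1 + 5/2
 = 67/16

4.1875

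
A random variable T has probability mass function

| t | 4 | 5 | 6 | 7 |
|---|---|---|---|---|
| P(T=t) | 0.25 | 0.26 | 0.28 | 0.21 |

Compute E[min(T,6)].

5.24

E[min(T,6)] = Σ min(t,6)·P(T=t)
 = 4·0.25 + 5·0.26 + 6·0.28 + 6·0.21
 = 1 + 1.3 + 1.68 + 1.26
 = 5.24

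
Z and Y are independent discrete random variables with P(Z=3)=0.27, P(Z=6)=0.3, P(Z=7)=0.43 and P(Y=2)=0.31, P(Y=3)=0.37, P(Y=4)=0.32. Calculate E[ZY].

16.9162

E[ZY] = Σ_z Σ_y zy · P(Z=z)P(Y=y)
 = 6·0.0837 + 9·0.0999 + 12·0.0864 + 12·0.093 + 18·0.111 + 24·0.096 + 14·0.1333 + 21·0.1591 + 28·0.1376
 = 0.5022 + 0.8991 + 1.0368 + 1.116 + 1.998 + 2.304 + 1.8662 + 3.3411 + 3.8528
 = 16.9162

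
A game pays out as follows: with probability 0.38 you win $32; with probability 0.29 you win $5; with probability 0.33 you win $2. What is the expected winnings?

E[payout] = 32·0.38 + 5·0.29 + 2·0.33
 = 12.16 + 1.45 + 0.66
 = 14.27

14.27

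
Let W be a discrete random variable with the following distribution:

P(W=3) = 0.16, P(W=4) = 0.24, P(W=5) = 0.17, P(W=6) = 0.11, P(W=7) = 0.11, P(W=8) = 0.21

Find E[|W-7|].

2.02

E[|W-7|] = Σ |w-7|·P(W=w)
 = 4·0.16 + 3·0.24 + 2·0.17 + 1·0.11 + 0·0.11 + 1·0.21
 = 0.64 + 0.72 + 0.34 + 0.11 + 0 + 0.21
 = 2.02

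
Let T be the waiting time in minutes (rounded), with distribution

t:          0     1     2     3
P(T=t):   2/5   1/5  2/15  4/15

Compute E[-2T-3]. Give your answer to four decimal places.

E[-2T-3] = Σ (-2t-3)·P(T=t)
 = (-3)·2/5 + (-5)·1/5 + (-7)·2/15 + (-9)·4/15
 = (-6/5) + (-1) + (-14/15) + (-12/5)
 = -83/15

-5.5333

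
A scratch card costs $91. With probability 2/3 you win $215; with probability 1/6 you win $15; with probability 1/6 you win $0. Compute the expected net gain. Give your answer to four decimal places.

54.8333

E[payout] = 215·2/3 + 15·1/6 + 0·1/6
 = 430/3 + 5/2 + 0
 = 875/6
Net = 875/6 - 91 = 329/6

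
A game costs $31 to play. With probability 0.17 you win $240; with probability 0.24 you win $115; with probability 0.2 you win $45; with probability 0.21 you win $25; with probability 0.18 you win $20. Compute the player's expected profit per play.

E[payout] = 240·0.17 + 115·0.24 + 45·0.2 + 25·0.21 + 20·0.18
 = 40.8 + 27.6 + 9 + 5.25 + 3.6
 = 86.25
Net = 86.25 - 31 = 55.25

55.25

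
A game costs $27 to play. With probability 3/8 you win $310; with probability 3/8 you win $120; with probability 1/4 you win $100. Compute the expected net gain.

159.25

E[payout] = 310·3/8 + 120·3/8 + 100·1/4
 = 465/4 + 45 + 25
 = 745/4
Net = 745/4 - 27 = 637/4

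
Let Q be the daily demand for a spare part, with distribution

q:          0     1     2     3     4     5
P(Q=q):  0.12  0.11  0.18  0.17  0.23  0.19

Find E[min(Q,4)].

2.66

E[min(Q,4)] = Σ min(q,4)·P(Q=q)
 = 0·0.12 + 1·0.11 + 2·0.18 + 3·0.17 + 4·0.23 + 4·0.19
 = 0 + 0.11 + 0.36 + 0.51 + 0.92 + 0.76
 = 2.66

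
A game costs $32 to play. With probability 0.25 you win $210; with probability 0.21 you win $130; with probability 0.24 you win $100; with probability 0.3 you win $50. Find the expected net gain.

E[payout] = 210·0.25 + 130·0.21 + 100·0.24 + 50·0.3
 = 52.5 + 27.3 + 24 + 15
 = 118.8
Net = 118.8 - 32 = 86.8

86.8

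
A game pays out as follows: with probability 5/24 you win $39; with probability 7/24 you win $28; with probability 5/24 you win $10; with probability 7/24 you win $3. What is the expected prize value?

19.25

E[payout] = 39·5/24 + 28·7/24 + 10·5/24 + 3·7/24
 = 65/8 + 49/6 + 25/12 + 7/8
 = 77/4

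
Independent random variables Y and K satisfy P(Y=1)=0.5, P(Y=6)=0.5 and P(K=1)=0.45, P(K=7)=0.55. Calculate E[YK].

15.05

E[YK] = Σ_y Σ_k yk · P(Y=y)P(K=k)
 = 1·0.225 + 7·0.275 + 6·0.225 + 42·0.275
 = 0.225 + 1.925 + 1.35 + 11.55
 = 15.05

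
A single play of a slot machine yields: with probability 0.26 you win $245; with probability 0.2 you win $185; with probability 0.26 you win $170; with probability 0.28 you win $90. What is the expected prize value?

E[payout] = 245·0.26 + 185·0.2 + 170·0.26 + 90·0.28
 = 63.7 + 37 + 44.2 + 25.2
 = 170.1

170.1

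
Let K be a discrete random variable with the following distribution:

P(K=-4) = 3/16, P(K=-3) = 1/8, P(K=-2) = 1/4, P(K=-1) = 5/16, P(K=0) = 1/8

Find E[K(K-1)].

E[K(K-1)] = Σ k(k-1)·P(K=k)
 = 20·3/16 + 12·1/8 + 6·1/4 + 2·5/16 + 0·1/8
 = 15/4 + 3/2 + 3/2 + 5/8 + 0
 = 59/8

7.375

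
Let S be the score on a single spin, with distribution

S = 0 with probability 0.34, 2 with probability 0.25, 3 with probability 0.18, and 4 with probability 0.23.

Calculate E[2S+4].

E[2S+4] = Σ (2s+4)·P(S=s)
 = 4·0.34 + 8·0.25 + 10·0.18 + 12·0.23
 = 1.36 + 2 + 1.8 + 2.76
 = 7.92

7.92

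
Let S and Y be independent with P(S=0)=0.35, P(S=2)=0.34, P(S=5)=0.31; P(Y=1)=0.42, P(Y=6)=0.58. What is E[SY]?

E[SY] = Σ_s Σ_y sy · P(S=s)P(Y=y)
 = 0·0.147 + 0·0.203 + 2·0.1428 + 12·0.1972 + 5·0.1302 + 30·0.1798
 = 0 + 0 + 0.2856 + 2.3664 + 0.651 + 5.394
 = 8.697

8.697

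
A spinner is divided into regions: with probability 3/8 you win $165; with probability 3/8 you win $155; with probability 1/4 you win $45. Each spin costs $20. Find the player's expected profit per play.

E[payout] = 165·3/8 + 155·3/8 + 45·1/4
 = 495/8 + 465/8 + 45/4
 = 525/4
Net = 525/4 - 20 = 445/4

111.25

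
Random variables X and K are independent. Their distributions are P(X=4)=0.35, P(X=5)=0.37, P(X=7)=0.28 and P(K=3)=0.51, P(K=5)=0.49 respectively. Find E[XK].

20.7358

E[XK] = Σ_x Σ_k xk · P(X=x)P(K=k)
 = 12·0.1785 + 20·0.1715 + 15·0.1887 + 25·0.1813 + 21·0.1428 + 35·0.1372
 = 2.142 + 3.43 + 2.8305 + 4.5325 + 2.9988 + 4.802
 = 20.7358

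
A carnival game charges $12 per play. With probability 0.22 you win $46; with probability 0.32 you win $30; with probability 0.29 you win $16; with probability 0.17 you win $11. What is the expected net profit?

14.23

E[payout] = 46·0.22 + 30·0.32 + 16·0.29 + 11·0.17
 = 10.12 + 9.6 + 4.64 + 1.87
 = 26.23
Net = 26.23 - 12 = 14.23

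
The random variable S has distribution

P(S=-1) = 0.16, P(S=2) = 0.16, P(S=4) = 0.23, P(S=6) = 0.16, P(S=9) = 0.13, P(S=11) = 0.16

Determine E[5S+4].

E[5S+4] = Σ (5s+4)·P(S=s)
 = (-1)·0.16 + 14·0.16 + 24·0.23 + 34·0.16 + 49·0.13 + 59·0.16
 = (-0.16) + 2.24 + 5.52 + 5.44 + 6.37 + 9.44
 = 28.85

28.85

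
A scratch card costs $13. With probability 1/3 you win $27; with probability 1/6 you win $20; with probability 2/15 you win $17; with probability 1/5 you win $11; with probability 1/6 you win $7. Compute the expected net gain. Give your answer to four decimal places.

4.9667

E[payout] = 27·1/3 + 20·1/6 + 17·2/15 + 11·1/5 + 7·1/6
 = 9 + 10/3 + 34/15 + 11/5 + 7/6
 = 539/30
Net = 539/30 - 13 = 149/30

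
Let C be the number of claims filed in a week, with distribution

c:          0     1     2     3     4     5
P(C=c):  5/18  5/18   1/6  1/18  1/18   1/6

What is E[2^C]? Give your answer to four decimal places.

E[2^C] = Σ 2^c·P(C=c)
 = 1·5/18 + 2·5/18 + 4·1/6 + 8·1/18 + 16·1/18 + 32·1/6
 = 5/18 + 5/9 + 2/3 + 4/9 + 8/9 + 16/3
 = 49/6

8.1667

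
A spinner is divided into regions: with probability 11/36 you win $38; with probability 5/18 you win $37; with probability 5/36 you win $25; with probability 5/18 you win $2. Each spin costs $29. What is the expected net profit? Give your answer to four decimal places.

E[payout] = 38·11/36 + 37·5/18 + 25·5/36 + 2·5/18
 = 209/18 + 185/18 + 125/36 + 5/9
 = 311/12
Net = 311/12 - 29 = -37/12

-3.0833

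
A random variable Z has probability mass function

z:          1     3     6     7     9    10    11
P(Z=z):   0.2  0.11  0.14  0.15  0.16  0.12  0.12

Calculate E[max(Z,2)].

6.58

E[max(Z,2)] = Σ max(z,2)·P(Z=z)
 = 2·0.2 + 3·0.11 + 6·0.14 + 7·0.15 + 9·0.16 + 10·0.12 + 11·0.12
 = 0.4 + 0.33 + 0.84 + 1.05 + 1.44 + 1.2 + 1.32
 = 6.58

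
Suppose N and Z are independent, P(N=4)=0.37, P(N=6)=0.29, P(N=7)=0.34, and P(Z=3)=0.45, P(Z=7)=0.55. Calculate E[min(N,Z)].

4.43

E[min(N,Z)] = Σ_n Σ_z min(n,z) · P(N=n)P(Z=z)
 = 3·0.1665 + 4·0.2035 + 3·0.1305 + 6·0.1595 + 3·0.153 + 7·0.187
 = 0.4995 + 0.814 + 0.3915 + 0.957 + 0.459 + 1.309
 = 4.43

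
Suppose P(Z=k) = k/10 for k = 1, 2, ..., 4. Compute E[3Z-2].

E[3Z-2] = Σ (3z-2)·P(Z=z)
 = 1·1/10 + 4·1/5 + 7·3/10 + 10·2/5
 = 1/10 + 4/5 + 21/10 + 4
 = 7

7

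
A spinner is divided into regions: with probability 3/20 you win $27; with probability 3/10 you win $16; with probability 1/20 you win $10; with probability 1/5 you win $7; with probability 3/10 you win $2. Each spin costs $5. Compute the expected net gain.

6.35

E[payout] = 27·3/20 + 16·3/10 + 10·1/20 + 7·1/5 + 2·3/10
 = 81/20 + 24/5 + 1/2 + 7/5 + 3/5
 = 227/20
Net = 227/20 - 5 = 127/20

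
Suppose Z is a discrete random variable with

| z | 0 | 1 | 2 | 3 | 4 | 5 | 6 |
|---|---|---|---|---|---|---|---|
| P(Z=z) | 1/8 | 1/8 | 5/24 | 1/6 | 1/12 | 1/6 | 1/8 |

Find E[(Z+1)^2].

E[(Z+1)^2] = Σ (z+1)^2·P(Z=z)
 = 1·1/8 + 4·1/8 + 9·5/24 + 16·1/6 + 25·1/12 + 36·1/6 + 49·1/8
 = 1/8 + 1/2 + 15/8 + 8/3 + 25/12 + 6 + 49/8
 = 155/8

19.375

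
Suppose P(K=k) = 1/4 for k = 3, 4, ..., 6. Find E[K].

4.5

E[K] = Σ k·P(K=k)
 = 3·1/4 + 4·1/4 + 5·1/4 + 6·1/4
 = 3/4 + 1 + 5/4 + 3/2
 = 9/2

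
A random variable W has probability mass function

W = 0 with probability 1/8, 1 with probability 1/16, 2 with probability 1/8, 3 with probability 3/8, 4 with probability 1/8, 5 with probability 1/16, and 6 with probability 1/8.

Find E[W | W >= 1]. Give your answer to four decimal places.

3.4286

P(W >= 1) = 1/16 + 1/8 + 3/8 + 1/8 + 1/16 + 1/8 = 7/8.
E[W | W >= 1] = [1·1/16 + 2·1/8 + 3·3/8 + 4·1/8 + 5·1/16 + 6·1/8] / (7/8)
 = 3 / (7/8)
 = 24/7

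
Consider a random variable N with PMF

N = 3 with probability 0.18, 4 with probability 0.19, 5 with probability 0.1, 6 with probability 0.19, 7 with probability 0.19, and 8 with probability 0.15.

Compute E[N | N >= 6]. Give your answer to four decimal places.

P(N >= 6) = 0.19 + 0.19 + 0.15 = 0.53.
E[N | N >= 6] = [6·0.19 + 7·0.19 + 8·0.15] / 0.53
 = 3.67 / 0.53
 = 367/53

6.9245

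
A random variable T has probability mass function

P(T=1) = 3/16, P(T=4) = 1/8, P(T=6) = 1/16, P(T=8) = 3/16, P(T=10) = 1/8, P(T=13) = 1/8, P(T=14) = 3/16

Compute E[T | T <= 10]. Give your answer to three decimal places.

P(T <= 10) = 3/16 + 1/8 + 1/16 + 3/16 + 1/8 = 11/16.
E[T | T <= 10] = [1·3/16 + 4·1/8 + 6·1/16 + 8·3/16 + 10·1/8] / (11/16)
 = 61/16 / (11/16)
 = 61/11

5.545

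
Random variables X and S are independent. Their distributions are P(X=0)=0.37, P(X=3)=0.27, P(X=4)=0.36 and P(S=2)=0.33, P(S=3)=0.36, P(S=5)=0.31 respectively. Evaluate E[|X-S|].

E[|X-S|] = Σ_x Σ_s |x-s| · P(X=x)P(S=s)
 = 2·0.1221 + 3·0.1332 + 5·0.1147 + 1·0.0891 + 0·0.0972 + 2·0.0837 + 2·0.1188 + 1·0.1296 + 1·0.1116
 = 0.2442 + 0.3996 + 0.5735 + 0.0891 + 0 + 0.1674 + 0.2376 + 0.1296 + 0.1116
 = 1.9526

1.9526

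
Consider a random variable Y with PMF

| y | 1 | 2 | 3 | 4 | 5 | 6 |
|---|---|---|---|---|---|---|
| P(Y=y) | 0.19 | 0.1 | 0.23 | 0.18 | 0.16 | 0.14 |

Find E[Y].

E[Y] = Σ y·P(Y=y)
 = 1·0.19 + 2·0.1 + 3·0.23 + 4·0.18 + 5·0.16 + 6·0.14
 = 0.19 + 0.2 + 0.69 + 0.72 + 0.8 + 0.84
 = 3.44

3.44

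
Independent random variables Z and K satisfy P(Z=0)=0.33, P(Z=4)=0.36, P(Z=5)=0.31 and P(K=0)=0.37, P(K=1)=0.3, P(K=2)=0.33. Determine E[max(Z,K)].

E[max(Z,K)] = Σ_z Σ_k max(z,k) · P(Z=z)P(K=k)
 = 0·0.1221 + 1·0.099 + 2·0.1089 + 4·0.1332 + 4·0.108 + 4·0.1188 + 5·0.1147 + 5·0.093 + 5·0.1023
 = 0 + 0.099 + 0.2178 + 0.5328 + 0.432 + 0.4752 + 0.5735 + 0.465 + 0.5115
 = 3.3068

3.3068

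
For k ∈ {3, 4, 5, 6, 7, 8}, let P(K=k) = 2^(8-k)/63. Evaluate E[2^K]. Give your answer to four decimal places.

E[2^K] = Σ 2^k·P(K=k)
 = 8·32/63 + 16·16/63 + 32·8/63 + 64·4/63 + 128·2/63 + 256·1/63
 = 256/63 + 256/63 + 256/63 + 256/63 + 256/63 + 256/63
 = 512/21

24.3810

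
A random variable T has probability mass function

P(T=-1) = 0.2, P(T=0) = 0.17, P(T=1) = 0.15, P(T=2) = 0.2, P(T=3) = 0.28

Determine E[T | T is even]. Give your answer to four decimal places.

P(T is even) = 0.17 + 0.2 = 0.37.
E[T | T is even] = [0·0.17 + 2·0.2] / 0.37
 = 0.4 / 0.37
 = 40/37

1.0811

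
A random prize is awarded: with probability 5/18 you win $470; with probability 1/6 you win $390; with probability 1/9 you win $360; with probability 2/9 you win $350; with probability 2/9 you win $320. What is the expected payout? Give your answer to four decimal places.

E[payout] = 470·5/18 + 390·1/6 + 360·1/9 + 350·2/9 + 320·2/9
 = 1175/9 + 65 + 40 + 700/9 + 640/9
 = 3460/9

384.4444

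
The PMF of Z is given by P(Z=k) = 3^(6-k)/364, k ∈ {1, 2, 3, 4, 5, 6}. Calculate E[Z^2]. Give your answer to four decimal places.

E[Z^2] = Σ z^2·P(Z=z)
 = 1·243/364 + 4·81/364 + 9·27/364 + 16·9/364 + 25·3/364 + 36·1/364
 = 243/364 + 81/91 + 243/364 + 36/91 + 75/364 + 9/91
 = 1065/364

2.9258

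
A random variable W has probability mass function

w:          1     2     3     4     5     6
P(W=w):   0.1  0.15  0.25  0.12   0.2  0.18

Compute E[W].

3.71

E[W] = Σ w·P(W=w)
 = 1·0.1 + 2·0.15 + 3·0.25 + 4·0.12 + 5·0.2 + 6·0.18
 = 0.1 + 0.3 + 0.75 + 0.48 + 1 + 1.08
 = 3.71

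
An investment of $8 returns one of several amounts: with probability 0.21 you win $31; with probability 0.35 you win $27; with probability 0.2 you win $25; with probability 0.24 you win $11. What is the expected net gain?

E[payout] = 31·0.21 + 27·0.35 + 25·0.2 + 11·0.24
 = 6.51 + 9.45 + 5 + 2.64
 = 23.6
Net = 23.6 - 8 = 15.6

15.6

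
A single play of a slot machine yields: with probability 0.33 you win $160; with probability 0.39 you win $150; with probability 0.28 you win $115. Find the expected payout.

143.5

E[payout] = 160·0.33 + 150·0.39 + 115·0.28
 = 52.8 + 58.5 + 32.2
 = 143.5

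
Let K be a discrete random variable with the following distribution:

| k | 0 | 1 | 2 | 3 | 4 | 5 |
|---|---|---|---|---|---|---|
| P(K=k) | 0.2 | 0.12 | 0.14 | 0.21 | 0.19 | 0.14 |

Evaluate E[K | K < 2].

P(K < 2) = 0.2 + 0.12 = 0.32.
E[K | K < 2] = [0·0.2 + 1·0.12] / 0.32
 = 0.12 / 0.32
 = 3/8

0.375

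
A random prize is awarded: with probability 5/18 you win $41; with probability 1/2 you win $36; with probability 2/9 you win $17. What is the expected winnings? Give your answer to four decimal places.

33.1667

E[payout] = 41·5/18 + 36·1/2 + 17·2/9
 = 205/18 + 18 + 34/9
 = 199/6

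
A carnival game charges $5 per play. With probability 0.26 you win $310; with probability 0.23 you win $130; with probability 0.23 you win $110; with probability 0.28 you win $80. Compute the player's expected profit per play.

153.2

E[payout] = 310·0.26 + 130·0.23 + 110·0.23 + 80·0.28
 = 80.6 + 29.9 + 25.3 + 22.4
 = 158.2
Net = 158.2 - 5 = 153.2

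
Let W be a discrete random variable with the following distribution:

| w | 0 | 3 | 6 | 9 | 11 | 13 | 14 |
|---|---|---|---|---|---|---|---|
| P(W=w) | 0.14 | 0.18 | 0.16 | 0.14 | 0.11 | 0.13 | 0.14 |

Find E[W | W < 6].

1.6875

P(W < 6) = 0.14 + 0.18 = 0.32.
E[W | W < 6] = [0·0.14 + 3·0.18] / 0.32
 = 0.54 / 0.32
 = 27/16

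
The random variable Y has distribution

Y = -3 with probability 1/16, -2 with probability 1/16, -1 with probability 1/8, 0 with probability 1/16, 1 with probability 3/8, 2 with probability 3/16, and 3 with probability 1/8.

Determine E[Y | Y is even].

0.8

P(Y is even) = 1/16 + 1/16 + 3/16 = 5/16.
E[Y | Y is even] = [(-2)·1/16 + 0·1/16 + 2·3/16] / (5/16)
 = 1/4 / (5/16)
 = 4/5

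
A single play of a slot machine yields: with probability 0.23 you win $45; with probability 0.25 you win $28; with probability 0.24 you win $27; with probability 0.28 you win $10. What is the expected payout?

E[payout] = 45·0.23 + 28·0.25 + 27·0.24 + 10·0.28
 = 10.35 + 7 + 6.48 + 2.8
 = 26.63

26.63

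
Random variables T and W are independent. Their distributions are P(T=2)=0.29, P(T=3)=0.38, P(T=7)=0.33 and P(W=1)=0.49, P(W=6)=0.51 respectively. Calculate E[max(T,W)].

5.203

E[max(T,W)] = Σ_t Σ_w max(t,w) · P(T=t)P(W=w)
 = 2·0.1421 + 6·0.1479 + 3·0.1862 + 6·0.1938 + 7·0.1617 + 7·0.1683
 = 0.2842 + 0.8874 + 0.5586 + 1.1628 + 1.1319 + 1.1781
 = 5.203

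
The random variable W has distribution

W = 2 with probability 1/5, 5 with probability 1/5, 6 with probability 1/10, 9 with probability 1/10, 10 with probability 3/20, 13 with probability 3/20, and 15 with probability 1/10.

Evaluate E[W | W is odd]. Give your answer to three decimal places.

P(W is odd) = 1/5 + 1/10 + 3/20 + 1/10 = 11/20.
E[W | W is odd] = [5·1/5 + 9·1/10 + 13·3/20 + 15·1/10] / (11/20)
 = 107/20 / (11/20)
 = 107/11

9.727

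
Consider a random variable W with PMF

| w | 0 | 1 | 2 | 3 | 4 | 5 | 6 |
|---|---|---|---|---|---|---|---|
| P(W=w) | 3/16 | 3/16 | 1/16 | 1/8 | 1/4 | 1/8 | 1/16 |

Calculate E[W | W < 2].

0.5

P(W < 2) = 3/16 + 3/16 = 3/8.
E[W | W < 2] = [0·3/16 + 1·3/16] / (3/8)
 = 3/16 / (3/8)
 = 1/2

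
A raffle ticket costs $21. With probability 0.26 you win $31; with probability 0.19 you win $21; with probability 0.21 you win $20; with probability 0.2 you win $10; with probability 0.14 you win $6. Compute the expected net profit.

E[payout] = 31·0.26 + 21·0.19 + 20·0.21 + 10·0.2 + 6·0.14
 = 8.06 + 3.99 + 4.2 + 2 + 0.84
 = 19.09
Net = 19.09 - 21 = -1.91

-1.91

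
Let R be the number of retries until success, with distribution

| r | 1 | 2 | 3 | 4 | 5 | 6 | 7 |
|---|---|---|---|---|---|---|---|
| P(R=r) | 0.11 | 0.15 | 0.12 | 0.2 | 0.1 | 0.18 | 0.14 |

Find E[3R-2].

E[3R-2] = Σ (3r-2)·P(R=r)
 = 1·0.11 + 4·0.15 + 7·0.12 + 10·0.2 + 13·0.1 + 16·0.18 + 19·0.14
 = 0.11 + 0.6 + 0.84 + 2 + 1.3 + 2.88 + 2.66
 = 10.39

10.39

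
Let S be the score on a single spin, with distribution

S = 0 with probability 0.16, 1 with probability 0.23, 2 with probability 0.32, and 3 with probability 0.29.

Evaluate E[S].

1.74

E[S] = Σ s·P(S=s)
 = 0·0.16 + 1·0.23 + 2·0.32 + 3·0.29
 = 0 + 0.23 + 0.64 + 0.87
 = 1.74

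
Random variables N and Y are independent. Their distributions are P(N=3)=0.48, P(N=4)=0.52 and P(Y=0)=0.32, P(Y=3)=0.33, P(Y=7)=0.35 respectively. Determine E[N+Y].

E[N+Y] = Σ_n Σ_y (n+y) · P(N=n)P(Y=y)
 = 3·0.1536 + 6·0.1584 + 10·0.168 + 4·0.1664 + 7·0.1716 + 11·0.182
 = 0.4608 + 0.9504 + 1.68 + 0.6656 + 1.2012 + 2.002
 = 6.96

6.96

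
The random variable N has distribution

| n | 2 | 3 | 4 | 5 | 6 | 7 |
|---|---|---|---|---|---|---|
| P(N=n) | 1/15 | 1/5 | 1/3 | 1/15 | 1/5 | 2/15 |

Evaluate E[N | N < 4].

2.75

P(N < 4) = 1/15 + 1/5 = 4/15.
E[N | N < 4] = [2·1/15 + 3·1/5] / (4/15)
 = 11/15 / (4/15)
 = 11/4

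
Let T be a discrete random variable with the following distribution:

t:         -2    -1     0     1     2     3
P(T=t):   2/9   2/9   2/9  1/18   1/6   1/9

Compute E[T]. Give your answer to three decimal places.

E[T] = Σ t·P(T=t)
 = (-2)·2/9 + (-1)·2/9 + 0·2/9 + 1·1/18 + 2·1/6 + 3·1/9
 = (-4/9) + (-2/9) + 0 + 1/18 + 1/3 + 1/3
 = 1/18

0.056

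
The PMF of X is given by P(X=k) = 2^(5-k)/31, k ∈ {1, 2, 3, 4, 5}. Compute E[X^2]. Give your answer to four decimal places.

4.5484

E[X^2] = Σ x^2·P(X=x)
 = 1·16/31 + 4·8/31 + 9·4/31 + 16·2/31 + 25·1/31
 = 16/31 + 32/31 + 36/31 + 32/31 + 25/31
 = 141/31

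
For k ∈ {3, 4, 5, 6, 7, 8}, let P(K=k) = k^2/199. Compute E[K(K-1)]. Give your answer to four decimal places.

37.5276

E[K(K-1)] = Σ k(k-1)·P(K=k)
 = 6·9/199 + 12·16/199 + 20·25/199 + 30·36/199 + 42·49/199 + 56·64/199
 = 54/199 + 192/199 + 500/199 + 1080/199 + 2058/199 + 3584/199
 = 7468/199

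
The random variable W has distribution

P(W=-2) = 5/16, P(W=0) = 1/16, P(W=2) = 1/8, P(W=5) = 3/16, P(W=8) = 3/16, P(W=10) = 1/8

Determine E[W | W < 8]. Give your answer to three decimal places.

P(W < 8) = 5/16 + 1/16 + 1/8 + 3/16 = 11/16.
E[W | W < 8] = [(-2)·5/16 + 0·1/16 + 2·1/8 + 5·3/16] / (11/16)
 = 9/16 / (11/16)
 = 9/11

0.818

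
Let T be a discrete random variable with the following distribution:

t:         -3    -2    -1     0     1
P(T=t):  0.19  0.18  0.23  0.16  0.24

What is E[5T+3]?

E[5T+3] = Σ (5t+3)·P(T=t)
 = (-12)·0.19 + (-7)·0.18 + (-2)·0.23 + 3·0.16 + 8·0.24
 = (-2.28) + (-1.26) + (-0.46) + 0.48 + 1.92
 = -1.6

-1.6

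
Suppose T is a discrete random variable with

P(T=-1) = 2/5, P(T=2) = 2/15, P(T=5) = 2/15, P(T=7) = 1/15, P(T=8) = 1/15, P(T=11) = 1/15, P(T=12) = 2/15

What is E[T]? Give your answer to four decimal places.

3.8667

E[T] = Σ t·P(T=t)
 = (-1)·2/5 + 2·2/15 + 5·2/15 + 7·1/15 + 8·1/15 + 11·1/15 + 12·2/15
 = (-2/5) + 4/15 + 2/3 + 7/15 + 8/15 + 11/15 + 8/5
 = 58/15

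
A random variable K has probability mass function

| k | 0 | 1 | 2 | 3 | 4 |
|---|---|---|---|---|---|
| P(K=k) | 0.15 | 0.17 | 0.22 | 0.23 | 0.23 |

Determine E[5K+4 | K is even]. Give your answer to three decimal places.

P(K is even) = 0.15 + 0.22 + 0.23 = 0.6.
E[5K+4 | K is even] = [4·0.15 + 14·0.22 + 24·0.23] / 0.6
 = 9.2 / 0.6
 = 46/3

15.333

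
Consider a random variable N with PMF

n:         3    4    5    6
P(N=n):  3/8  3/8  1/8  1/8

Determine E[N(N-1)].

13

E[N(N-1)] = Σ n(n-1)·P(N=n)
 = 6·3/8 + 12·3/8 + 20·1/8 + 30·1/8
 = 9/4 + 9/2 + 5/2 + 15/4
 = 13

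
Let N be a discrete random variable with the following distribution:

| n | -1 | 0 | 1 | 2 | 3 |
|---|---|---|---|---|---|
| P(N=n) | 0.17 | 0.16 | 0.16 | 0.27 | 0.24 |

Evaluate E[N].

1.25

E[N] = Σ n·P(N=n)
 = (-1)·0.17 + 0·0.16 + 1·0.16 + 2·0.27 + 3·0.24
 = (-0.17) + 0 + 0.16 + 0.54 + 0.72
 = 1.25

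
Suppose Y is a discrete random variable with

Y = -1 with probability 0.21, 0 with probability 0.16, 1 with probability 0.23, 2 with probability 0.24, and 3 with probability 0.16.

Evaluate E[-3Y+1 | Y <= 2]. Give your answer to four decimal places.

-0.7857

P(Y <= 2) = 0.21 + 0.16 + 0.23 + 0.24 = 0.84.
E[-3Y+1 | Y <= 2] = [4·0.21 + 1·0.16 + (-2)·0.23 + (-5)·0.24] / 0.84
 = -0.66 / 0.84
 = -11/14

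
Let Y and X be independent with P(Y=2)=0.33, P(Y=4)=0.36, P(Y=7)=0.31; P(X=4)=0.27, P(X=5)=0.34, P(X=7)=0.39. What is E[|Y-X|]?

2.1638

E[|Y-X|] = Σ_y Σ_x |y-x| · P(Y=y)P(X=x)
 = 2·0.0891 + 3·0.1122 + 5·0.1287 + 0·0.0972 + 1·0.1224 + 3·0.1404 + 3·0.0837 + 2·0.1054 + 0·0.1209
 = 0.1782 + 0.3366 + 0.6435 + 0 + 0.1224 + 0.4212 + 0.2511 + 0.2108 + 0
 = 2.1638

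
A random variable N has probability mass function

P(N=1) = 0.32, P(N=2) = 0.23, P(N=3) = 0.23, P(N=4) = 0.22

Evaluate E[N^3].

22.45

E[N^3] = Σ n^3·P(N=n)
 = 1·0.32 + 8·0.23 + 27·0.23 + 64·0.22
 = 0.32 + 1.84 + 6.21 + 14.08
 = 22.45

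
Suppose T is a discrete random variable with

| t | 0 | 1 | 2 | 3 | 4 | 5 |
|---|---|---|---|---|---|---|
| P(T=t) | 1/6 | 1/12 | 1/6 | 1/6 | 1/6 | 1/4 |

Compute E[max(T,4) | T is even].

P(T is even) = 1/6 + 1/6 + 1/6 = 1/2.
E[max(T,4) | T is even] = [4·1/6 + 4·1/6 + 4·1/6] / (1/2)
 = 2 / (1/2)
 = 4

4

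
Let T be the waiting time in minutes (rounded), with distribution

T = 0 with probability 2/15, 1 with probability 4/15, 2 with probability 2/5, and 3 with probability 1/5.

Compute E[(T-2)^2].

1

E[(T-2)^2] = Σ (t-2)^2·P(T=t)
 = 4·2/15 + 1·4/15 + 0·2/5 + 1·1/5
 = 8/15 + 4/15 + 0 + 1/5
 = 1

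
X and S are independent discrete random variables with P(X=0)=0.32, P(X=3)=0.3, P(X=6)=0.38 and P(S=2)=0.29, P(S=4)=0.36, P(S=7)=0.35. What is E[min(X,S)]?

E[min(X,S)] = Σ_x Σ_s min(x,s) · P(X=x)P(S=s)
 = 0·0.0928 + 0·0.1152 + 0·0.112 + 2·0.087 + 3·0.108 + 3·0.105 + 2·0.1102 + 4·0.1368 + 6·0.133
 = 0 + 0 + 0 + 0.174 + 0.324 + 0.315 + 0.2204 + 0.5472 + 0.798
 = 2.3786

2.3786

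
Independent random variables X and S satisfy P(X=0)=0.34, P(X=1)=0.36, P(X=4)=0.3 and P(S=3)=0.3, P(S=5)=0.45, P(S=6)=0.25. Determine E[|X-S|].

E[|X-S|] = Σ_x Σ_s |x-s| · P(X=x)P(S=s)
 = 3·0.102 + 5·0.153 + 6·0.085 + 2·0.108 + 4·0.162 + 5·0.09 + 1·0.09 + 1·0.135 + 2·0.075
 = 0.306 + 0.765 + 0.51 + 0.216 + 0.648 + 0.45 + 0.09 + 0.135 + 0.15
 = 3.27

3.27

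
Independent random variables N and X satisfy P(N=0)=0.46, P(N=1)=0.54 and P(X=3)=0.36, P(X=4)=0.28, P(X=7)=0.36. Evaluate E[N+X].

E[N+X] = Σ_n Σ_x (n+x) · P(N=n)P(X=x)
 = 3·0.1656 + 4·0.1288 + 7·0.1656 + 4·0.1944 + 5·0.1512 + 8·0.1944
 = 0.4968 + 0.5152 + 1.1592 + 0.7776 + 0.756 + 1.5552
 = 5.26

5.26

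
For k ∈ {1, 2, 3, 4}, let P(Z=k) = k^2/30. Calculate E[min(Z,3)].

2.8

E[min(Z,3)] = Σ min(z,3)·P(Z=z)
 = 1·1/30 + 2·2/15 + 3·3/10 + 3·8/15
 = 1/30 + 4/15 + 9/10 + 8/5
 = 14/5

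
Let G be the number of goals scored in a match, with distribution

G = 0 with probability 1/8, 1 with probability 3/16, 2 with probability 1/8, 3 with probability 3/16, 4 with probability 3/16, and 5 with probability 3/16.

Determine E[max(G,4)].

4.1875

E[max(G,4)] = Σ max(g,4)·P(G=g)
 = 4·1/8 + 4·3/16 + 4·1/8 + 4·3/16 + 4·3/16 + 5·3/16
 = 1/2 + 3/4 + 1/2 + 3/4 + 3/4 + 15/16
 = 67/16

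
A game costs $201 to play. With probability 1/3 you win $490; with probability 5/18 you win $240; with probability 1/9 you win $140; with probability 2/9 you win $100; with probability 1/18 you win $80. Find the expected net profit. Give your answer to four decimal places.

E[payout] = 490·1/3 + 240·5/18 + 140·1/9 + 100·2/9 + 80·1/18
 = 490/3 + 200/3 + 140/9 + 200/9 + 40/9
 = 2450/9
Net = 2450/9 - 201 = 641/9

71.2222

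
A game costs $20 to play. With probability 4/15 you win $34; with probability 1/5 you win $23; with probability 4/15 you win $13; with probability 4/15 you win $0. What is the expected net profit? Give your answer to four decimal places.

-2.8667

E[payout] = 34·4/15 + 23·1/5 + 13·4/15 + 0·4/15
 = 136/15 + 23/5 + 52/15 + 0
 = 257/15
Net = 257/15 - 20 = -43/15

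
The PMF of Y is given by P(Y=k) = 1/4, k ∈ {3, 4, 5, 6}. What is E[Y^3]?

108

E[Y^3] = Σ y^3·P(Y=y)
 = 27·1/4 + 64·1/4 + 125·1/4 + 216·1/4
 = 27/4 + 16 + 125/4 + 54
 = 108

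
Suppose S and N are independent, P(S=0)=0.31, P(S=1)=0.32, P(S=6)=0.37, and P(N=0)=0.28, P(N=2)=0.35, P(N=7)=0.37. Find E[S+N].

E[S+N] = Σ_s Σ_n (s+n) · P(S=s)P(N=n)
 = 0·0.0868 + 2·0.1085 + 7·0.1147 + 1·0.0896 + 3·0.112 + 8·0.1184 + 6·0.1036 + 8·0.1295 + 13·0.1369
 = 0 + 0.217 + 0.8029 + 0.0896 + 0.336 + 0.9472 + 0.6216 + 1.036 + 1.7797
 = 5.83

5.83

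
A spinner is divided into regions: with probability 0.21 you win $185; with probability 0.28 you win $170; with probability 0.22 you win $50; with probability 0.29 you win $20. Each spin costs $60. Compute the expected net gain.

E[payout] = 185·0.21 + 170·0.28 + 50·0.22 + 20·0.29
 = 38.85 + 47.6 + 11 + 5.8
 = 103.25
Net = 103.25 - 60 = 43.25

43.25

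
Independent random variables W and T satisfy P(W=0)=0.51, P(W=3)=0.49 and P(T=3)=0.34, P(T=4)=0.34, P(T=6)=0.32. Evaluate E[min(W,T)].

E[min(W,T)] = Σ_w Σ_t min(w,t) · P(W=w)P(T=t)
 = 0·0.1734 + 0·0.1734 + 0·0.1632 + 3·0.1666 + 3·0.1666 + 3·0.1568
 = 0 + 0 + 0 + 0.4998 + 0.4998 + 0.4704
 = 1.47

1.47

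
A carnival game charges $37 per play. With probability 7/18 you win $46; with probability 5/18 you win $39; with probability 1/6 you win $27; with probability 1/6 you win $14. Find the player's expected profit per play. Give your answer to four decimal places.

-1.4444

E[payout] = 46·7/18 + 39·5/18 + 27·1/6 + 14·1/6
 = 161/9 + 65/6 + 9/2 + 7/3
 = 320/9
Net = 320/9 - 37 = -13/9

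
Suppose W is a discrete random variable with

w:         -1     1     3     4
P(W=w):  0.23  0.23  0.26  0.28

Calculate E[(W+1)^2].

E[(W+1)^2] = Σ (w+1)^2·P(W=w)
 = 0·0.23 + 4·0.23 + 16·0.26 + 25·0.28
 = 0 + 0.92 + 4.16 + 7
 = 12.08

12.08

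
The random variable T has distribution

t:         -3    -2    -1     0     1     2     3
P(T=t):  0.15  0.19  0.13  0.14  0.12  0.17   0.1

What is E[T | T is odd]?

-0.32

P(T is odd) = 0.15 + 0.13 + 0.12 + 0.1 = 0.5.
E[T | T is odd] = [(-3)·0.15 + (-1)·0.13 + 1·0.12 + 3·0.1] / 0.5
 = -0.16 / 0.5
 = -8/25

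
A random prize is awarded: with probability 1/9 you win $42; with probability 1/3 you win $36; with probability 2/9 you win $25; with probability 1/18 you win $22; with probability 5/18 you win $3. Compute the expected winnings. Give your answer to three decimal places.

24.278

E[payout] = 42·1/9 + 36·1/3 + 25·2/9 + 22·1/18 + 3·5/18
 = 14/3 + 12 + 50/9 + 11/9 + 5/6
 = 437/18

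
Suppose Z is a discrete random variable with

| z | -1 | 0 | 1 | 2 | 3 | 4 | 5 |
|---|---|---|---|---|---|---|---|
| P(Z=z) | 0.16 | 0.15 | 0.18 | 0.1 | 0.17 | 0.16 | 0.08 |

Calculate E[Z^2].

6.83

E[Z^2] = Σ z^2·P(Z=z)
 = 1·0.16 + 0·0.15 + 1·0.18 + 4·0.1 + 9·0.17 + 16·0.16 + 25·0.08
 = 0.16 + 0 + 0.18 + 0.4 + 1.53 + 2.56 + 2
 = 6.83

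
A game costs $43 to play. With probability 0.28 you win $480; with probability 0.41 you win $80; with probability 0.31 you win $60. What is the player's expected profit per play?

E[payout] = 480·0.28 + 80·0.41 + 60·0.31
 = 134.4 + 32.8 + 18.6
 = 185.8
Net = 185.8 - 43 = 142.8

142.8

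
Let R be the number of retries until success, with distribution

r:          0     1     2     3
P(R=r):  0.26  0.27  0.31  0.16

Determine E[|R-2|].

E[|R-2|] = Σ |r-2|·P(R=r)
 = 2·0.26 + 1·0.27 + 0·0.31 + 1·0.16
 = 0.52 + 0.27 + 0 + 0.16
 = 0.95

0.95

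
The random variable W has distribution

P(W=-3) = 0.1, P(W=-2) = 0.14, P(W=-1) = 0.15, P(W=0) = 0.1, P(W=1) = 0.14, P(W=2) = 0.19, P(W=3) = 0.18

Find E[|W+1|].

E[|W+1|] = Σ |w+1|·P(W=w)
 = 2·0.1 + 1·0.14 + 0·0.15 + 1·0.1 + 2·0.14 + 3·0.19 + 4·0.18
 = 0.2 + 0.14 + 0 + 0.1 + 0.28 + 0.57 + 0.72
 = 2.01

2.01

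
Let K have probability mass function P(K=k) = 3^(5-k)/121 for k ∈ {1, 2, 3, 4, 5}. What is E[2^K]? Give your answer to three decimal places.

E[2^K] = Σ 2^k·P(K=k)
 = 2·81/121 + 4·27/121 + 8·9/121 + 16·3/121 + 32·1/121
 = 162/121 + 108/121 + 72/121 + 48/121 + 32/121
 = 422/121

3.488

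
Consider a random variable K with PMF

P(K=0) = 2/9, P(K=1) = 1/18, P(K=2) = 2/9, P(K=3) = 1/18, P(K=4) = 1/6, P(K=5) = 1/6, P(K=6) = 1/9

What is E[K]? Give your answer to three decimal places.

2.833

E[K] = Σ k·P(K=k)
 = 0·2/9 + 1·1/18 + 2·2/9 + 3·1/18 + 4·1/6 + 5·1/6 + 6·1/9
 = 0 + 1/18 + 4/9 + 1/6 + 2/3 + 5/6 + 2/3
 = 17/6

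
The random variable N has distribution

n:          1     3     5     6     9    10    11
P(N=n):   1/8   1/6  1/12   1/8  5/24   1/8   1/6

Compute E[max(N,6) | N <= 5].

6

P(N <= 5) = 1/8 + 1/6 + 1/12 = 3/8.
E[max(N,6) | N <= 5] = [6·1/8 + 6·1/6 + 6·1/12] / (3/8)
 = 9/4 / (3/8)
 = 6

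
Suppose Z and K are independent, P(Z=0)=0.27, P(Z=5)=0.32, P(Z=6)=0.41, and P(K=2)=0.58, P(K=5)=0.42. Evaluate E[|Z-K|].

2.5604

E[|Z-K|] = Σ_z Σ_k |z-k| · P(Z=z)P(K=k)
 = 2·0.1566 + 5·0.1134 + 3·0.1856 + 0·0.1344 + 4·0.2378 + 1·0.1722
 = 0.3132 + 0.567 + 0.5568 + 0 + 0.9512 + 0.1722
 = 2.5604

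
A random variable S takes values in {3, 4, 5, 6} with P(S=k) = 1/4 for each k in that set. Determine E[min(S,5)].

E[min(S,5)] = Σ min(s,5)·P(S=s)
 = 3·1/4 + 4·1/4 + 5·1/4 + 5·1/4
 = 3/4 + 1 + 5/4 + 5/4
 = 17/4

4.25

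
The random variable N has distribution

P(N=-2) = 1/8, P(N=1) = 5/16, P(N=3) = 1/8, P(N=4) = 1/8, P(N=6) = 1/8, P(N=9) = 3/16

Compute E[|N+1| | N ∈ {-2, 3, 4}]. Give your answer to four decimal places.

3.3333

P(N ∈ {-2, 3, 4}) = 1/8 + 1/8 + 1/8 = 3/8.
E[|N+1| | N ∈ {-2, 3, 4}] = [1·1/8 + 4·1/8 + 5·1/8] / (3/8)
 = 5/4 / (3/8)
 = 10/3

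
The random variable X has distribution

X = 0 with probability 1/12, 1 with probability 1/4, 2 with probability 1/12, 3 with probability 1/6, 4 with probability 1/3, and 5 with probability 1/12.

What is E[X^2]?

9.5

E[X^2] = Σ x^2·P(X=x)
 = 0·1/12 + 1·1/4 + 4·1/12 + 9·1/6 + 16·1/3 + 25·1/12
 = 0 + 1/4 + 1/3 + 3/2 + 16/3 + 25/12
 = 19/2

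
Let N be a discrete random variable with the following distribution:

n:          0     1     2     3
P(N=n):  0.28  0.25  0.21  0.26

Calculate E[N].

1.45

E[N] = Σ n·P(N=n)
 = 0·0.28 + 1·0.25 + 2·0.21 + 3·0.26
 = 0 + 0.25 + 0.42 + 0.78
 = 1.45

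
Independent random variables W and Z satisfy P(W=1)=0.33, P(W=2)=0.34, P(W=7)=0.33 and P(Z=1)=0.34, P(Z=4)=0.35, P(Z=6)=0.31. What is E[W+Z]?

E[W+Z] = Σ_w Σ_z (w+z) · P(W=w)P(Z=z)
 = 2·0.1122 + 5·0.1155 + 7·0.1023 + 3·0.1156 + 6·0.119 + 8·0.1054 + 8·0.1122 + 11·0.1155 + 13·0.1023
 = 0.2244 + 0.5775 + 0.7161 + 0.3468 + 0.714 + 0.8432 + 0.8976 + 1.2705 + 1.3299
 = 6.92

6.92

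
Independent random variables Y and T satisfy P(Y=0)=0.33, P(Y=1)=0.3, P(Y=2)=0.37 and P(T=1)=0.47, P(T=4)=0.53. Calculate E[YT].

E[YT] = Σ_y Σ_t yt · P(Y=y)P(T=t)
 = 0·0.1551 + 0·0.1749 + 1·0.141 + 4·0.159 + 2·0.1739 + 8·0.1961
 = 0 + 0 + 0.141 + 0.636 + 0.3478 + 1.5688
 = 2.6936

2.6936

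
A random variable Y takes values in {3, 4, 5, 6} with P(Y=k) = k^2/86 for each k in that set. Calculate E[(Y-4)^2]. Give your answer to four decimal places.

2.0698

E[(Y-4)^2] = Σ (y-4)^2·P(Y=y)
 = 1·9/86 + 0·8/43 + 1·25/86 + 4·18/43
 = 9/86 + 0 + 25/86 + 72/43
 = 89/43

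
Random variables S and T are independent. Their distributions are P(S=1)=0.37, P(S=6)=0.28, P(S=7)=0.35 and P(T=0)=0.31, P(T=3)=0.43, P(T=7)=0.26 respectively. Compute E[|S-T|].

3.3264

E[|S-T|] = Σ_s Σ_t |s-t| · P(S=s)P(T=t)
 = 1·0.1147 + 2·0.1591 + 6·0.0962 + 6·0.0868 + 3·0.1204 + 1·0.0728 + 7·0.1085 + 4·0.1505 + 0·0.091
 = 0.1147 + 0.3182 + 0.5772 + 0.5208 + 0.3612 + 0.0728 + 0.7595 + 0.602 + 0
 = 3.3264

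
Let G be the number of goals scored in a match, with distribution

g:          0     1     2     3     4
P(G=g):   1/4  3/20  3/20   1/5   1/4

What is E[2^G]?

6.75

E[2^G] = Σ 2^g·P(G=g)
 = 1·1/4 + 2·3/20 + 4·3/20 + 8·1/5 + 16·1/4
 = 1/4 + 3/10 + 3/5 + 8/5 + 4
 = 27/4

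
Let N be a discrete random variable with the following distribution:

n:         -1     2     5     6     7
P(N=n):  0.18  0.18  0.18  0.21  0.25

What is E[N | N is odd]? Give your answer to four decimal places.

P(N is odd) = 0.18 + 0.18 + 0.25 = 0.61.
E[N | N is odd] = [(-1)·0.18 + 5·0.18 + 7·0.25] / 0.61
 = 2.47 / 0.61
 = 247/61

4.0492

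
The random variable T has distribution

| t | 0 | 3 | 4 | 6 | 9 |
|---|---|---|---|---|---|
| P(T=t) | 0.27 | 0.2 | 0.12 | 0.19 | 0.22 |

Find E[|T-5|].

E[|T-5|] = Σ |t-5|·P(T=t)
 = 5·0.27 + 2·0.2 + 1·0.12 + 1·0.19 + 4·0.22
 = 1.35 + 0.4 + 0.12 + 0.19 + 0.88
 = 2.94

2.94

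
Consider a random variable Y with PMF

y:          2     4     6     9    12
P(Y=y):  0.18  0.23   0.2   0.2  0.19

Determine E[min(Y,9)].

E[min(Y,9)] = Σ min(y,9)·P(Y=y)
 = 2·0.18 + 4·0.23 + 6·0.2 + 9·0.2 + 9·0.19
 = 0.36 + 0.92 + 1.2 + 1.8 + 1.71
 = 5.99

5.99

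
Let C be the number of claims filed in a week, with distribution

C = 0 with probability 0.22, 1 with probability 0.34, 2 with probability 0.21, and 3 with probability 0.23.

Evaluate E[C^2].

3.25

E[C^2] = Σ c^2·P(C=c)
 = 0·0.22 + 1·0.34 + 4·0.21 + 9·0.23
 = 0 + 0.34 + 0.84 + 2.07
 = 3.25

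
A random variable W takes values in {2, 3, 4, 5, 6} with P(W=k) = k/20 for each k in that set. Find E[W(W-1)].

E[W(W-1)] = Σ w(w-1)·P(W=w)
 = 2·1/10 + 6·3/20 + 12·1/5 + 20·1/4 + 30·3/10
 = 1/5 + 9/10 + 12/5 + 5 + 9
 = 35/2

17.5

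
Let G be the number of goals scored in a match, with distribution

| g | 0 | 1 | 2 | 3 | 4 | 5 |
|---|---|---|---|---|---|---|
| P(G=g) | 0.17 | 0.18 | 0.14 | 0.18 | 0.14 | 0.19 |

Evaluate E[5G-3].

E[5G-3] = Σ (5g-3)·P(G=g)
 = (-3)·0.17 + 2·0.18 + 7·0.14 + 12·0.18 + 17·0.14 + 22·0.19
 = (-0.51) + 0.36 + 0.98 + 2.16 + 2.38 + 4.18
 = 9.55

9.55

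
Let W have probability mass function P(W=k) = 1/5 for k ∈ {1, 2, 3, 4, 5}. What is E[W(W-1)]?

8

E[W(W-1)] = Σ w(w-1)·P(W=w)
 = 0·1/5 + 2·1/5 + 6·1/5 + 12·1/5 + 20·1/5
 = 0 + 2/5 + 6/5 + 12/5 + 4
 = 8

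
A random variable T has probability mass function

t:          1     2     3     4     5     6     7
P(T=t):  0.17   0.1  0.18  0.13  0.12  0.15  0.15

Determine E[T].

E[T] = Σ t·P(T=t)
 = 1·0.17 + 2·0.1 + 3·0.18 + 4·0.13 + 5·0.12 + 6·0.15 + 7·0.15
 = 0.17 + 0.2 + 0.54 + 0.52 + 0.6 + 0.9 + 1.05
 = 3.98

3.98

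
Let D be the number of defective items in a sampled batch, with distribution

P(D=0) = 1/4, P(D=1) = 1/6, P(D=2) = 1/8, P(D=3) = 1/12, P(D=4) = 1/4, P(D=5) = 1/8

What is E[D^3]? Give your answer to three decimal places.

E[D^3] = Σ d^3·P(D=d)
 = 0·1/4 + 1·1/6 + 8·1/8 + 27·1/12 + 64·1/4 + 125·1/8
 = 0 + 1/6 + 1 + 9/4 + 16 + 125/8
 = 841/24

35.042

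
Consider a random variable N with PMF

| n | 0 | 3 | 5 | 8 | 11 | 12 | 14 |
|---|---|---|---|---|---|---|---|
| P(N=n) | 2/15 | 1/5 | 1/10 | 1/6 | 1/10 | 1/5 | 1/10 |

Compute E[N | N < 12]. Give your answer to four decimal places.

P(N < 12) = 2/15 + 1/5 + 1/10 + 1/6 + 1/10 = 7/10.
E[N | N < 12] = [0·2/15 + 3·1/5 + 5·1/10 + 8·1/6 + 11·1/10] / (7/10)
 = 53/15 / (7/10)
 = 106/21

5.0476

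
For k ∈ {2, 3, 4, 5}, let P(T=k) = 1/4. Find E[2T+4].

E[2T+4] = Σ (2t+4)·P(T=t)
 = 8·1/4 + 10·1/4 + 12·1/4 + 14·1/4
 = 2 + 5/2 + 3 + 7/2
 = 11

11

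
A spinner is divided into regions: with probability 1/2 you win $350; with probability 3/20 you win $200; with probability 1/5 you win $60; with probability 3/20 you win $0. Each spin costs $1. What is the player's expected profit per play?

216

E[payout] = 350·1/2 + 200·3/20 + 60·1/5 + 0·3/20
 = 175 + 30 + 12 + 0
 = 217
Net = 217 - 1 = 216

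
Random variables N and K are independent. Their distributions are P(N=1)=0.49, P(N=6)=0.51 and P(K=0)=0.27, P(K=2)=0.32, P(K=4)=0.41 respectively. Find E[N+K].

5.83

E[N+K] = Σ_n Σ_k (n+k) · P(N=n)P(K=k)
 = 1·0.1323 + 3·0.1568 + 5·0.2009 + 6·0.1377 + 8·0.1632 + 10·0.2091
 = 0.1323 + 0.4704 + 1.0045 + 0.8262 + 1.3056 + 2.091
 = 5.83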